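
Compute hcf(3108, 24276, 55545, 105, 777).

21

gcd(3108, 24276): 24276 = 7·3108 + 2520; 3108 = 1·2520 + 588; 2520 = 4·588 + 168; 588 = 3·168 + 84; 168 = 2·84 + 0 → 84
gcd(84, 55545): 55545 = 661·84 + 21; 84 = 4·21 + 0 → 21
gcd(21, 105): 105 = 5·21 + 0 → 21
gcd(21, 777): 777 = 37·21 + 0 → 21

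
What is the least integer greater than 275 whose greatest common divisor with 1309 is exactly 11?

gcd(t, 1309) = 11 forces 11 | t; write t = 11s. Then gcd(11s, 11·119) = 11·gcd(s, 119), so need gcd(s, 119) = 1.
11s > 275 gives s ≥ 26. The least s ≥ 26 coprime to 119 is 26, so t = 11·26 = 286.

286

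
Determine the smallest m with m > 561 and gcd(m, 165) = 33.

gcd(m, 165) = 33 forces 33 | m; write m = 33s. Then gcd(33s, 33·5) = 33·gcd(s, 5), so need gcd(s, 5) = 1.
33s > 561 gives s ≥ 18. The least s ≥ 18 coprime to 5 is 18, so m = 33·18 = 594.

594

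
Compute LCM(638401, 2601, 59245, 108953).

444049391565

lcm(638401, 2601) = 638401·2601/gcd = 1660481001/289 = 5745609
lcm(5745609, 59245) = 5745609·59245/gcd = 340398605205/289 = 1177849845
lcm(1177849845, 108953) = 1177849845·108953/gcd = 128330274162285/289 = 444049391565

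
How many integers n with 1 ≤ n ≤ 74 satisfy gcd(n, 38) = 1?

35

38 = 2·19. Inclusion–exclusion on these primes:
74 − ⌊74/2⌋ − ⌊74/19⌋ + ⌊74/38⌋ = 35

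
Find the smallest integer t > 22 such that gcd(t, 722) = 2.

24

Multiples of 2 above 22: 2·12, 2·13, … . Need the cofactor coprime to 722/2 = 361.
Checking s = 12, 13, … the first with gcd(s, 361) = 1 is s = 12, giving 24.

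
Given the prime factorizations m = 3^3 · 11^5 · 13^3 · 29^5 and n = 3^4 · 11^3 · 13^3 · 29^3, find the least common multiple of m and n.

max exponent per prime: 3^4 · 11^5 · 13^3 · 29^5 = 587852664587145243

587852664587145243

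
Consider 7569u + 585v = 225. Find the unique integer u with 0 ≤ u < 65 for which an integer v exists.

gcd(7569, 585) = 9 (Euclid: 7569 = 12·585 + 549; 585 = 1·549 + 36; 549 = 15·36 + 9; 36 = 4·9 + 0), and 9 | 225.
Extended Euclid: 7569·(16) + 585·(-207) = 9. Scale by 25: u₀ = 400.
General solution u = u₀ + 65t; reducing mod 65 gives u = 10 (and v = -129).

10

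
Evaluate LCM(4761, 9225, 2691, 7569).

53353313325

4761 = 3² · 23²; 9225 = 3² · 5² · 41; 2691 = 3² · 13 · 23; 7569 = 3² · 29²
lcm takes max exponent of each prime: 3² · 5² · 13 · 23² · 29² · 41 = 53353313325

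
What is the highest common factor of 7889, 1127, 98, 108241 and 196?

49

gcd(7889, 1127): 7889 = 7·1127 + 0 → 1127
gcd(1127, 98): 1127 = 11·98 + 49; 98 = 2·49 + 0 → 49
gcd(49, 108241): 108241 = 2209·49 + 0 → 49
gcd(49, 196): 196 = 4·49 + 0 → 49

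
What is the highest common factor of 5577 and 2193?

Euclid: 5577 = 2·2193 + 1191; 2193 = 1·1191 + 1002; 1191 = 1·1002 + 189; 1002 = 5·189 + 57; 189 = 3·57 + 18; 57 = 3·18 + 3; 18 = 6·3 + 0. Last nonzero remainder: 3.

3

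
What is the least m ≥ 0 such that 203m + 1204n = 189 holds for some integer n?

167

Reduce mod 1204: 203m ≡ 189 (mod 1204). With g = gcd(203, 1204) = 7 dividing 189, divide through: 29m ≡ 27 (mod 172).
Since gcd(29, 172) = 1, m ≡ 27·(29)⁻¹ ≡ 167 (mod 172). Smallest non-negative: 167.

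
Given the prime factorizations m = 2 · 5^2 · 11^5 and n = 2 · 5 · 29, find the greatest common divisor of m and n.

min exponent per shared prime: 2 · 5 = 10

10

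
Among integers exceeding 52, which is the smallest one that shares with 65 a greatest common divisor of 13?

65 = 13·5. Any k with gcd(k, 65) = 13 is a multiple of 13, say 13s, with s coprime to 5.
Need s > 52/13, so s ≥ 5. First s ≥ 5 with gcd(s, 5) = 1 is s = 6. Thus k = 13·6 = 78.

78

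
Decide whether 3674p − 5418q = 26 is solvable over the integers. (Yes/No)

Yes

gcd(3674, 5418): 5418 = 1·3674 + 1744; 3674 = 2·1744 + 186; 1744 = 9·186 + 70; 186 = 2·70 + 46; 70 = 1·46 + 24; 46 = 1·24 + 22; 24 = 1·22 + 2; 22 = 11·2 + 0 → 2
2 divides 26, so a solution exists.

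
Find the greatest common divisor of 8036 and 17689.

Euclid: 17689 = 2·8036 + 1617; 8036 = 4·1617 + 1568; 1617 = 1·1568 + 49; 1568 = 32·49 + 0. Last nonzero remainder: 49.

49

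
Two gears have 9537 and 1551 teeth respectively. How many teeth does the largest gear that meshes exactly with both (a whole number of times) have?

33

9537 = 3 · 11 · 17²
1551 = 3 · 11 · 47
Common: 3 · 11 = 33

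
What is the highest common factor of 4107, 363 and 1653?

3

gcd(4107, 363): 4107 = 11·363 + 114; 363 = 3·114 + 21; 114 = 5·21 + 9; 21 = 2·9 + 3; 9 = 3·3 + 0 → 3
gcd(3, 1653): 1653 = 551·3 + 0 → 3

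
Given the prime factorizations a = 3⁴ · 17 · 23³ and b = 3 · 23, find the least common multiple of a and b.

16753959

max exponent per prime: 3⁴ · 17 · 23³ = 16753959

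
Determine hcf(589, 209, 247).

19

gcd(589, 209): 589 = 2·209 + 171; 209 = 1·171 + 38; 171 = 4·38 + 19; 38 = 2·19 + 0 → 19
gcd(19, 247): 247 = 13·19 + 0 → 19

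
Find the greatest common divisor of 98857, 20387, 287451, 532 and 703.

19

gcd(98857, 20387): 98857 = 4·20387 + 17309; 20387 = 1·17309 + 3078; 17309 = 5·3078 + 1919; 3078 = 1·1919 + 1159; 1919 = 1·1159 + 760; 1159 = 1·760 + 399; 760 = 1·399 + 361; 399 = 1·361 + 38; 361 = 9·38 + 19; 38 = 2·19 + 0 → 19
gcd(19, 287451): 287451 = 15129·19 + 0 → 19
gcd(19, 532): 532 = 28·19 + 0 → 19
gcd(19, 703): 703 = 37·19 + 0 → 19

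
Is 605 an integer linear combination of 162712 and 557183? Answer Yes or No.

Yes

By Bézout, 162712s − 557183t = 605 has integer solutions iff gcd(162712, 557183) | 605.
Euclid: 557183 = 3·162712 + 69047; 162712 = 2·69047 + 24618; 69047 = 2·24618 + 19811; 24618 = 1·19811 + 4807; 19811 = 4·4807 + 583; 4807 = 8·583 + 143; 583 = 4·143 + 11; 143 = 13·11 + 0. gcd = 11; 605 mod 11 = 0. Yes.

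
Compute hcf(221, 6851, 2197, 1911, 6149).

13

221 = 13 · 17; 6851 = 13 · 17 · 31; 2197 = 13³; 1911 = 3 · 7² · 13; 6149 = 11 · 13 · 43
gcd takes min exponent of each prime: 13 = 13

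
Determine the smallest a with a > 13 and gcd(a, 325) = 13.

26

gcd(a, 325) = 13 forces 13 | a; write a = 13s. Then gcd(13s, 13·25) = 13·gcd(s, 25), so need gcd(s, 25) = 1.
13s > 13 gives s ≥ 2. The least s ≥ 2 coprime to 25 is 2, so a = 13·2 = 26.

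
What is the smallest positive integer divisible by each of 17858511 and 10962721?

1617998955111

gcd first: 17858511 = 1·10962721 + 6895790; 10962721 = 1·6895790 + 4066931; 6895790 = 1·4066931 + 2828859; 4066931 = 1·2828859 + 1238072; 2828859 = 2·1238072 + 352715; 1238072 = 3·352715 + 179927; 352715 = 1·179927 + 172788; 179927 = 1·172788 + 7139; 172788 = 24·7139 + 1452; 7139 = 4·1452 + 1331; 1452 = 1·1331 + 121; 1331 = 11·121 + 0 → gcd = 121
lcm = 17858511·10962721/gcd = 195777873568431/121 = 1617998955111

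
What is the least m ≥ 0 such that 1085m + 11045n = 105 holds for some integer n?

Euclid: 11045 = 10·1085 + 195; 1085 = 5·195 + 110; 195 = 1·110 + 85; 110 = 1·85 + 25; 85 = 3·25 + 10; 25 = 2·10 + 5; 10 = 2·5 + 0 → gcd = 5; 105 = 5·21.
Back-substitution yields 1085·(906) + 11045·(-89) = 5, so one solution is m = 906·21 = 19026, n = -89·21 = -1869.
Solutions in m differ by 11045/5 = 2209; the one in [0, 2209) is 19026 mod 2209 = 1354.

1354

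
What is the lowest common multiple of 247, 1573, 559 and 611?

60401627

lcm(247, 1573) = 247·1573/gcd = 388531/13 = 29887
lcm(29887, 559) = 29887·559/gcd = 16706833/13 = 1285141
lcm(1285141, 611) = 1285141·611/gcd = 785221151/13 = 60401627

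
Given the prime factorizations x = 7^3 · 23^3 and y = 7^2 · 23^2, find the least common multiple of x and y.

4173281

max exponent per prime: 7^3 · 23^3 = 4173281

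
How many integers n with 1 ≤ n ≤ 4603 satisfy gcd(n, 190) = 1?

Prime factors of 190: 2, 5, 19. Count integers ≤ 4603 divisible by none of them.
By inclusion–exclusion: 4603 − ⌊4603/2⌋ − ⌊4603/5⌋ − ⌊4603/19⌋ + ⌊4603/10⌋ + ⌊4603/38⌋ + ⌊4603/95⌋ − ⌊4603/190⌋ = 1745.

1745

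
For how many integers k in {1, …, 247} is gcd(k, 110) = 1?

90

Prime factors of 110: 2, 5, 11. Count integers ≤ 247 divisible by none of them.
By inclusion–exclusion: 247 − ⌊247/2⌋ − ⌊247/5⌋ − ⌊247/11⌋ + ⌊247/10⌋ + ⌊247/22⌋ + ⌊247/55⌋ − ⌊247/110⌋ = 90.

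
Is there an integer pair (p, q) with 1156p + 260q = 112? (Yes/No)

gcd(1156, 260): 1156 = 4·260 + 116; 260 = 2·116 + 28; 116 = 4·28 + 4; 28 = 7·4 + 0 → 4
4 divides 112, so a solution exists.

Yes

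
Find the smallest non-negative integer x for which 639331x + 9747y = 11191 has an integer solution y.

Euclid: 639331 = 65·9747 + 5776; 9747 = 1·5776 + 3971; 5776 = 1·3971 + 1805; 3971 = 2·1805 + 361; 1805 = 5·361 + 0 → gcd = 361; 11191 = 361·31.
Back-substitution yields 639331·(-5) + 9747·(328) = 361, so one solution is x = -5·31 = -155, y = 328·31 = 10168.
Solutions in x differ by 9747/361 = 27; the one in [0, 27) is -155 mod 27 = 7.

7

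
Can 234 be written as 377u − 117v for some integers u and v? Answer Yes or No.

gcd(377, 117): 377 = 3·117 + 26; 117 = 4·26 + 13; 26 = 2·13 + 0 → 13
13 divides 234, so a solution exists.

Yes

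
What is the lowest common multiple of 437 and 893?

437 = 19 · 23; 893 = 19 · 47
max exponents: 19 · 23 · 47 = 20539

20539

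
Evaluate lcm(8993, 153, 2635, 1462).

8993 = 17 · 23²; 153 = 3² · 17; 2635 = 5 · 17 · 31; 1462 = 2 · 17 · 43
lcm takes max exponent of each prime: 2 · 3² · 5 · 17 · 23² · 31 · 43 = 1078890210

1078890210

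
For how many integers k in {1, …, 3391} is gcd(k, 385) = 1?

2114

385 = 5·7·11. Inclusion–exclusion on these primes:
3391 − ⌊3391/5⌋ − ⌊3391/7⌋ − ⌊3391/11⌋ + ⌊3391/35⌋ + ⌊3391/55⌋ + ⌊3391/77⌋ − ⌊3391/385⌋ = 2114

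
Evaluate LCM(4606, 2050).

4721150

4606 = 2 · 7² · 47; 2050 = 2 · 5² · 41
max exponents: 2 · 5² · 7² · 41 · 47 = 4721150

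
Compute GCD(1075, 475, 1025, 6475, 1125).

1075 = 5² · 43; 475 = 5² · 19; 1025 = 5² · 41; 6475 = 5² · 7 · 37; 1125 = 3² · 5³
gcd takes min exponent of each prime: 5² = 25

25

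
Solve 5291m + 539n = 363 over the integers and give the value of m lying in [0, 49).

29

Euclid: 5291 = 9·539 + 440; 539 = 1·440 + 99; 440 = 4·99 + 44; 99 = 2·44 + 11; 44 = 4·11 + 0 → gcd = 11; 363 = 11·33.
Back-substitution yields 5291·(-11) + 539·(108) = 11, so one solution is m = -11·33 = -363, n = 108·33 = 3564.
Solutions in m differ by 539/11 = 49; the one in [0, 49) is -363 mod 49 = 29.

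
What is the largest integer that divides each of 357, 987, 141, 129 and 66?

gcd(357, 987): 987 = 2·357 + 273; 357 = 1·273 + 84; 273 = 3·84 + 21; 84 = 4·21 + 0 → 21
gcd(21, 141): 141 = 6·21 + 15; 21 = 1·15 + 6; 15 = 2·6 + 3; 6 = 2·3 + 0 → 3
gcd(3, 129): 129 = 43·3 + 0 → 3
gcd(3, 66): 66 = 22·3 + 0 → 3

3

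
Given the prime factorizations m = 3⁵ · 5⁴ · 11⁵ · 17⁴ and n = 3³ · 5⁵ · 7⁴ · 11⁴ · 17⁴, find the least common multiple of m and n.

24524918150518603125

max exponent per prime: 3⁵ · 5⁵ · 7⁴ · 11⁵ · 17⁴ = 24524918150518603125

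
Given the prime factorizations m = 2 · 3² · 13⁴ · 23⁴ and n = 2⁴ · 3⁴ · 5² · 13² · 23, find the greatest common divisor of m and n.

69966

min exponent per shared prime: 2 · 3² · 13² · 23 = 69966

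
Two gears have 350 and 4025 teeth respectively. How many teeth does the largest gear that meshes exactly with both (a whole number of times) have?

350 = 2 · 5² · 7
4025 = 5² · 7 · 23
Common: 5² · 7 = 175

175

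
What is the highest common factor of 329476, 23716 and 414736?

196

gcd(329476, 23716): 329476 = 13·23716 + 21168; 23716 = 1·21168 + 2548; 21168 = 8·2548 + 784; 2548 = 3·784 + 196; 784 = 4·196 + 0 → 196
gcd(196, 414736): 414736 = 2116·196 + 0 → 196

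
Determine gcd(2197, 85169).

Euclid: 85169 = 38·2197 + 1683; 2197 = 1·1683 + 514; 1683 = 3·514 + 141; 514 = 3·141 + 91; 141 = 1·91 + 50; 91 = 1·50 + 41; 50 = 1·41 + 9; 41 = 4·9 + 5; 9 = 1·5 + 4; 5 = 1·4 + 1; 4 = 4·1 + 0. Last nonzero remainder: 1.

1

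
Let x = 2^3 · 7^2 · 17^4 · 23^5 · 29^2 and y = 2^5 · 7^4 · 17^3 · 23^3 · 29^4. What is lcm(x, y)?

29212518173030418071776

max exponent per prime: 2^5 · 7^4 · 17^4 · 23^5 · 29^4 = 29212518173030418071776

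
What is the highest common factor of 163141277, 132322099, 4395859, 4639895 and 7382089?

3211

gcd(163141277, 132322099): 163141277 = 1·132322099 + 30819178; 132322099 = 4·30819178 + 9045387; 30819178 = 3·9045387 + 3683017; 9045387 = 2·3683017 + 1679353; 3683017 = 2·1679353 + 324311; 1679353 = 5·324311 + 57798; 324311 = 5·57798 + 35321; 57798 = 1·35321 + 22477; 35321 = 1·22477 + 12844; 22477 = 1·12844 + 9633; 12844 = 1·9633 + 3211; 9633 = 3·3211 + 0 → 3211
gcd(3211, 4395859): 4395859 = 1369·3211 + 0 → 3211
gcd(3211, 4639895): 4639895 = 1445·3211 + 0 → 3211
gcd(3211, 7382089): 7382089 = 2299·3211 + 0 → 3211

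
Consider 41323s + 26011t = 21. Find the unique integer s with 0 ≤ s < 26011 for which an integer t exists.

2013

gcd(41323, 26011) = 1 (Euclid: 41323 = 1·26011 + 15312; 26011 = 1·15312 + 10699; 15312 = 1·10699 + 4613; 10699 = 2·4613 + 1473; 4613 = 3·1473 + 194; 1473 = 7·194 + 115; 194 = 1·115 + 79; 115 = 1·79 + 36; 79 = 2·36 + 7; 36 = 5·7 + 1; 7 = 7·1 + 0), and 1 | 21.
Extended Euclid: 41323·(-3620) + 26011·(5751) = 1. Scale by 21: s₀ = -76020.
General solution s = s₀ + 26011k; reducing mod 26011 gives s = 2013 (and t = -3198).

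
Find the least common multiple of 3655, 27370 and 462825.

6408274950

3655 = 5 · 17 · 43; 27370 = 2 · 5 · 7 · 17 · 23; 462825 = 3² · 5² · 11² · 17
lcm takes max exponent of each prime: 2 · 3² · 5² · 7 · 11² · 17 · 23 · 43 = 6408274950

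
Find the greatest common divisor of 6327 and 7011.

171

6327 = 3² · 19 · 37
7011 = 3² · 19 · 41
Common: 3² · 19 = 171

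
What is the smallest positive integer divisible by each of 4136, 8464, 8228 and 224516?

lcm(4136, 8464) = 4136·8464/gcd = 35007104/8 = 4375888
lcm(4375888, 8228) = 4375888·8228/gcd = 36004806464/44 = 818291056
lcm(818291056, 224516) = 818291056·224516/gcd = 183719434728896/4 = 45929858682224

45929858682224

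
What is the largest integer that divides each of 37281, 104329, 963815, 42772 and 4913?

gcd(37281, 104329): 104329 = 2·37281 + 29767; 37281 = 1·29767 + 7514; 29767 = 3·7514 + 7225; 7514 = 1·7225 + 289; 7225 = 25·289 + 0 → 289
gcd(289, 963815): 963815 = 3335·289 + 0 → 289
gcd(289, 42772): 42772 = 148·289 + 0 → 289
gcd(289, 4913): 4913 = 17·289 + 0 → 289

289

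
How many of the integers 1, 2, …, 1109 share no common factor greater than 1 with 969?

659

Prime factors of 969: 3, 17, 19. Count integers ≤ 1109 divisible by none of them.
By inclusion–exclusion: 1109 − ⌊1109/3⌋ − ⌊1109/17⌋ − ⌊1109/19⌋ + ⌊1109/51⌋ + ⌊1109/57⌋ + ⌊1109/323⌋ − ⌊1109/969⌋ = 659.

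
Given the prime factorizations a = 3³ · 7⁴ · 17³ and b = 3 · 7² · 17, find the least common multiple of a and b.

max exponent per prime: 3³ · 7⁴ · 17³ = 318495051

318495051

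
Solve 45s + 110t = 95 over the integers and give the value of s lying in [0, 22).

7

gcd(45, 110) = 5 (Euclid: 110 = 2·45 + 20; 45 = 2·20 + 5; 20 = 4·5 + 0), and 5 | 95.
Extended Euclid: 45·(5) + 110·(-2) = 5. Scale by 19: s₀ = 95.
General solution s = s₀ + 22k; reducing mod 22 gives s = 7 (and t = -2).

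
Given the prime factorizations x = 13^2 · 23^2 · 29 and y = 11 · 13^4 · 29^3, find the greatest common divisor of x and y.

min exponent per shared prime: 13^2 · 29 = 4901

4901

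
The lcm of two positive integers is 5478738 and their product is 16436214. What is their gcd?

3

From gcd × lcm = pq: gcd = 16436214 / 5478738 = 3.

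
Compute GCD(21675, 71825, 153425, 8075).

425

gcd(21675, 71825): 71825 = 3·21675 + 6800; 21675 = 3·6800 + 1275; 6800 = 5·1275 + 425; 1275 = 3·425 + 0 → 425
gcd(425, 153425): 153425 = 361·425 + 0 → 425
gcd(425, 8075): 8075 = 19·425 + 0 → 425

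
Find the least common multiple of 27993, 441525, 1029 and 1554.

2134092543450

27993 = 3 · 7 · 31 · 43; 441525 = 3 · 5² · 7 · 29²; 1029 = 3 · 7³; 1554 = 2 · 3 · 7 · 37
lcm takes max exponent of each prime: 2 · 3 · 5² · 7³ · 29² · 31 · 37 · 43 = 2134092543450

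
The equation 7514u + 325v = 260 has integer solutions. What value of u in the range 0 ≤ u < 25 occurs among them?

15

gcd(7514, 325) = 13 (Euclid: 7514 = 23·325 + 39; 325 = 8·39 + 13; 39 = 3·13 + 0), and 13 | 260.
Extended Euclid: 7514·(-8) + 325·(185) = 13. Scale by 20: u₀ = -160.
General solution u = u₀ + 25t; reducing mod 25 gives u = 15 (and v = -346).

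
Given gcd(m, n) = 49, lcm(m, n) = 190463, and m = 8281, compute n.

1127

m·n = gcd·lcm = 49·190463 = 9332687, so n = 9332687/8281 = 1127.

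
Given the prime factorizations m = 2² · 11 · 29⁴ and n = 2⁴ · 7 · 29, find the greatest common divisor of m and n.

min exponent per shared prime: 2² · 29 = 116

116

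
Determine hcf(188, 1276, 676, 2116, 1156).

188 = 2² · 47; 1276 = 2² · 11 · 29; 676 = 2² · 13²; 2116 = 2² · 23²; 1156 = 2² · 17²
gcd takes min exponent of each prime: 2² = 4

4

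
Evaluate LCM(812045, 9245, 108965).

1055534257115

812045 = 5 · 13² · 31²; 9245 = 5 · 43²; 108965 = 5 · 19 · 31 · 37
lcm takes max exponent of each prime: 5 · 13² · 19 · 31² · 37 · 43² = 1055534257115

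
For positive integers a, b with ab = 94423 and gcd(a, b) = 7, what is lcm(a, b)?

For any two positive integers, gcd × lcm equals their product. Hence lcm = 94423 / 7 = 13489.

13489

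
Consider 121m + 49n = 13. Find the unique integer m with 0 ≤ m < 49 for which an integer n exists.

24

gcd(121, 49) = 1 (Euclid: 121 = 2·49 + 23; 49 = 2·23 + 3; 23 = 7·3 + 2; 3 = 1·2 + 1; 2 = 2·1 + 0), and 1 | 13.
Extended Euclid: 121·(-17) + 49·(42) = 1. Scale by 13: m₀ = -221.
General solution m = m₀ + 49t; reducing mod 49 gives m = 24 (and n = -59).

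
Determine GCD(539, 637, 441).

gcd(539, 637): 637 = 1·539 + 98; 539 = 5·98 + 49; 98 = 2·49 + 0 → 49
gcd(49, 441): 441 = 9·49 + 0 → 49

49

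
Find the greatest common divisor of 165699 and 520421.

Euclid: 520421 = 3·165699 + 23324; 165699 = 7·23324 + 2431; 23324 = 9·2431 + 1445; 2431 = 1·1445 + 986; 1445 = 1·986 + 459; 986 = 2·459 + 68; 459 = 6·68 + 51; 68 = 1·51 + 17; 51 = 3·17 + 0. Last nonzero remainder: 17.

17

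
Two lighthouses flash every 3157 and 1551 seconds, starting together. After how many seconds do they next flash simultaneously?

gcd first: 3157 = 2·1551 + 55; 1551 = 28·55 + 11; 55 = 5·11 + 0 → gcd = 11
lcm = 3157·1551/gcd = 4896507/11 = 445137

445137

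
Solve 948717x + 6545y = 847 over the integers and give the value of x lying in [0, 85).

gcd(948717, 6545) = 77 (Euclid: 948717 = 144·6545 + 6237; 6545 = 1·6237 + 308; 6237 = 20·308 + 77; 308 = 4·77 + 0), and 77 | 847.
Extended Euclid: 948717·(21) + 6545·(-3044) = 77. Scale by 11: x₀ = 231.
General solution x = x₀ + 85t; reducing mod 85 gives x = 61 (and y = -8842).

61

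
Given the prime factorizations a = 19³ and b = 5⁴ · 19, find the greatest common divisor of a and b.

19

min exponent per shared prime: 19 = 19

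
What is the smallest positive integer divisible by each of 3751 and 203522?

gcd first: 203522 = 54·3751 + 968; 3751 = 3·968 + 847; 968 = 1·847 + 121; 847 = 7·121 + 0 → gcd = 121
lcm = 3751·203522/gcd = 763411022/121 = 6309182

6309182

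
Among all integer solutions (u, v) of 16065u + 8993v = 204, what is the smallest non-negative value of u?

351

Euclid: 16065 = 1·8993 + 7072; 8993 = 1·7072 + 1921; 7072 = 3·1921 + 1309; 1921 = 1·1309 + 612; 1309 = 2·612 + 85; 612 = 7·85 + 17; 85 = 5·17 + 0 → gcd = 17; 204 = 17·12.
Back-substitution yields 16065·(-103) + 8993·(184) = 17, so one solution is u = -103·12 = -1236, v = 184·12 = 2208.
Solutions in u differ by 8993/17 = 529; the one in [0, 529) is -1236 mod 529 = 351.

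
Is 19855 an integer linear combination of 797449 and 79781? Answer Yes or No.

Yes

gcd(797449, 79781): 797449 = 9·79781 + 79420; 79781 = 1·79420 + 361; 79420 = 220·361 + 0 → 361
361 divides 19855, so a solution exists.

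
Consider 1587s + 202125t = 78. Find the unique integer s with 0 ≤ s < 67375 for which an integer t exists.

42794

Euclid: 202125 = 127·1587 + 576; 1587 = 2·576 + 435; 576 = 1·435 + 141; 435 = 3·141 + 12; 141 = 11·12 + 9; 12 = 1·9 + 3; 9 = 3·3 + 0 → gcd = 3; 78 = 3·26.
Back-substitution yields 1587·(17194) + 202125·(-135) = 3, so one solution is s = 17194·26 = 447044, t = -135·26 = -3510.
Solutions in s differ by 202125/3 = 67375; the one in [0, 67375) is 447044 mod 67375 = 42794.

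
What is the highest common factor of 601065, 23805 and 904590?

45

gcd(601065, 23805): 601065 = 25·23805 + 5940; 23805 = 4·5940 + 45; 5940 = 132·45 + 0 → 45
gcd(45, 904590): 904590 = 20102·45 + 0 → 45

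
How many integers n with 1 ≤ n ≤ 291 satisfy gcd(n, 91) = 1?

91 = 7·13. Inclusion–exclusion on these primes:
291 − ⌊291/7⌋ − ⌊291/13⌋ + ⌊291/91⌋ = 231

231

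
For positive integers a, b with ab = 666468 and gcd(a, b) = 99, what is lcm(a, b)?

6732

Since gcd(a,b)·lcm(a,b) = ab, lcm = 666468/99 = 6732.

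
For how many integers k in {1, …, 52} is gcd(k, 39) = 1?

32

39 = 3·13. Inclusion–exclusion on these primes:
52 − ⌊52/3⌋ − ⌊52/13⌋ + ⌊52/39⌋ = 32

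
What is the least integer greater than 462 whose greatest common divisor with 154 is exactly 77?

539

154 = 77·2. Any a with gcd(a, 154) = 77 is a multiple of 77, say 77s, with s coprime to 2.
Need s > 462/77, so s ≥ 7. First s ≥ 7 with gcd(s, 2) = 1 is s = 7. Thus a = 77·7 = 539.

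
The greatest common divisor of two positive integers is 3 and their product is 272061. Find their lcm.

Since gcd(p,q)·lcm(p,q) = pq, lcm = 272061/3 = 90687.

90687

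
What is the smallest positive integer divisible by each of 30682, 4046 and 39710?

1232393615530

30682 = 2 · 23² · 29; 4046 = 2 · 7 · 17²; 39710 = 2 · 5 · 11 · 19²
lcm takes max exponent of each prime: 2 · 5 · 7 · 11 · 17² · 19² · 23² · 29 = 1232393615530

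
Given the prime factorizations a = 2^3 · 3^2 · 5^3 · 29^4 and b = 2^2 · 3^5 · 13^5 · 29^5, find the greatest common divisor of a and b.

min exponent per shared prime: 2^2 · 3^2 · 29^4 = 25462116

25462116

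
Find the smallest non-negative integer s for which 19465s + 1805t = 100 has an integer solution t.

9

Reduce mod 1805: 19465s ≡ 100 (mod 1805). With g = gcd(19465, 1805) = 5 dividing 100, divide through: 3893s ≡ 20 (mod 361).
Since gcd(3893, 361) = 1, s ≡ 20·(3893)⁻¹ ≡ 9 (mod 361). Smallest non-negative: 9.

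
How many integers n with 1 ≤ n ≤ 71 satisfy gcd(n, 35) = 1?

49

Prime factors of 35: 5, 7. Count integers ≤ 71 divisible by none of them.
By inclusion–exclusion: 71 − ⌊71/5⌋ − ⌊71/7⌋ + ⌊71/35⌋ = 49.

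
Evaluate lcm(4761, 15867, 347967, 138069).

4761 = 3² · 23²; 15867 = 3² · 41 · 43; 347967 = 3² · 23 · 41²; 138069 = 3² · 23² · 29
lcm takes max exponent of each prime: 3² · 23² · 29 · 41² · 43 = 9980041527

9980041527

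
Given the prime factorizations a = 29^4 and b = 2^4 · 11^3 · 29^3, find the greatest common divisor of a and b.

min exponent per shared prime: 29^3 = 24389

24389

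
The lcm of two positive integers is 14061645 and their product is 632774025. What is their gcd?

45

From gcd × lcm = uv: gcd = 632774025 / 14061645 = 45.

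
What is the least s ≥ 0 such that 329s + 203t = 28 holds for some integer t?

26

Reduce mod 203: 329s ≡ 28 (mod 203). With g = gcd(329, 203) = 7 dividing 28, divide through: 47s ≡ 4 (mod 29).
Since gcd(47, 29) = 1, s ≡ 4·(47)⁻¹ ≡ 26 (mod 29). Smallest non-negative: 26.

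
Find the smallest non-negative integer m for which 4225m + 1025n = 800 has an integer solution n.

Euclid: 4225 = 4·1025 + 125; 1025 = 8·125 + 25; 125 = 5·25 + 0 → gcd = 25; 800 = 25·32.
Back-substitution yields 4225·(-8) + 1025·(33) = 25, so one solution is m = -8·32 = -256, n = 33·32 = 1056.
Solutions in m differ by 1025/25 = 41; the one in [0, 41) is -256 mod 41 = 31.

31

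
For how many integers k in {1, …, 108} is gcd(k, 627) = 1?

62

Prime factors of 627: 3, 11, 19. Count integers ≤ 108 divisible by none of them.
By inclusion–exclusion: 108 − ⌊108/3⌋ − ⌊108/11⌋ − ⌊108/19⌋ + ⌊108/33⌋ + ⌊108/57⌋ + ⌊108/209⌋ − ⌊108/627⌋ = 62.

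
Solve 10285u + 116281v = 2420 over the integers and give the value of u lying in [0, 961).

509

gcd(10285, 116281) = 121 (Euclid: 116281 = 11·10285 + 3146; 10285 = 3·3146 + 847; 3146 = 3·847 + 605; 847 = 1·605 + 242; 605 = 2·242 + 121; 242 = 2·121 + 0), and 121 | 2420.
Extended Euclid: 10285·(-407) + 116281·(36) = 121. Scale by 20: u₀ = -8140.
General solution u = u₀ + 961t; reducing mod 961 gives u = 509 (and v = -45).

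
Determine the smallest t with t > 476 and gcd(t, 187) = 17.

Multiples of 17 above 476: 17·29, 17·30, … . Need the cofactor coprime to 187/17 = 11.
Checking s = 29, 30, … the first with gcd(s, 11) = 1 is s = 29, giving 493.

493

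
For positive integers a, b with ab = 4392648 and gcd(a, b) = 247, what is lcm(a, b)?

17784

Since gcd(a,b)·lcm(a,b) = ab, lcm = 4392648/247 = 17784.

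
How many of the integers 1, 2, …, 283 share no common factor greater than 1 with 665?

185

665 = 5·7·19. Inclusion–exclusion on these primes:
283 − ⌊283/5⌋ − ⌊283/7⌋ − ⌊283/19⌋ + ⌊283/35⌋ + ⌊283/95⌋ + ⌊283/133⌋ − ⌊283/665⌋ = 185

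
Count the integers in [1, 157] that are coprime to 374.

Prime factors of 374: 2, 11, 17. Count integers ≤ 157 divisible by none of them.
By inclusion–exclusion: 157 − ⌊157/2⌋ − ⌊157/11⌋ − ⌊157/17⌋ + ⌊157/22⌋ + ⌊157/34⌋ + ⌊157/187⌋ − ⌊157/374⌋ = 67.

67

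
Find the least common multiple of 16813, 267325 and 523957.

16813 = 17 · 23 · 43; 267325 = 5² · 17² · 37; 523957 = 7² · 17² · 37
lcm takes max exponent of each prime: 5² · 7² · 17² · 23 · 37 · 43 = 12954836825

12954836825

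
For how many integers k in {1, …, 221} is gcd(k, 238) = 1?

89

Prime factors of 238: 2, 7, 17. Count integers ≤ 221 divisible by none of them.
By inclusion–exclusion: 221 − ⌊221/2⌋ − ⌊221/7⌋ − ⌊221/17⌋ + ⌊221/14⌋ + ⌊221/34⌋ + ⌊221/119⌋ − ⌊221/238⌋ = 89.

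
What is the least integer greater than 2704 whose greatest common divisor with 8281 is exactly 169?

Multiples of 169 above 2704: 169·17, 169·18, … . Need the cofactor coprime to 8281/169 = 49.
Checking s = 17, 18, … the first with gcd(s, 49) = 1 is s = 17, giving 2873.

2873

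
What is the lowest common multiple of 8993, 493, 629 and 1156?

8993 = 17 · 23²; 493 = 17 · 29; 629 = 17 · 37; 1156 = 2² · 17²
lcm takes max exponent of each prime: 2² · 17² · 23² · 29 · 37 = 656165252

656165252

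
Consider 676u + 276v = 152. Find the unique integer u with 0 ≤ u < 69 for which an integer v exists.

68

gcd(676, 276) = 4 (Euclid: 676 = 2·276 + 124; 276 = 2·124 + 28; 124 = 4·28 + 12; 28 = 2·12 + 4; 12 = 3·4 + 0), and 4 | 152.
Extended Euclid: 676·(-20) + 276·(49) = 4. Scale by 38: u₀ = -760.
General solution u = u₀ + 69t; reducing mod 69 gives u = 68 (and v = -166).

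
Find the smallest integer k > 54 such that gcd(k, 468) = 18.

90

Multiples of 18 above 54: 18·4, 18·5, … . Need the cofactor coprime to 468/18 = 26.
Checking s = 4, 5, … the first with gcd(s, 26) = 1 is s = 5, giving 90.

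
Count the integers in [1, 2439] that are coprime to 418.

Prime factors of 418: 2, 11, 19. Count integers ≤ 2439 divisible by none of them.
By inclusion–exclusion: 2439 − ⌊2439/2⌋ − ⌊2439/11⌋ − ⌊2439/19⌋ + ⌊2439/22⌋ + ⌊2439/38⌋ + ⌊2439/209⌋ − ⌊2439/418⌋ = 1051.

1051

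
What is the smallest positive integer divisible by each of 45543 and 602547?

45543 = 3 · 17 · 19 · 47; 602547 = 3 · 11 · 19 · 31²
max exponents: 3 · 11 · 17 · 19 · 31² · 47 = 481435053

481435053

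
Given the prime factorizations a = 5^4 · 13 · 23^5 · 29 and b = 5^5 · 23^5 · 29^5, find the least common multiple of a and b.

5363182105454346875

max exponent per prime: 5^5 · 13 · 23^5 · 29^5 = 5363182105454346875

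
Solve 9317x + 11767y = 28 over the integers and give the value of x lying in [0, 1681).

gcd(9317, 11767) = 7 (Euclid: 11767 = 1·9317 + 2450; 9317 = 3·2450 + 1967; 2450 = 1·1967 + 483; 1967 = 4·483 + 35; 483 = 13·35 + 28; 35 = 1·28 + 7; 28 = 4·7 + 0), and 7 | 28.
Extended Euclid: 9317·(341) + 11767·(-270) = 7. Scale by 4: x₀ = 1364.
General solution x = x₀ + 1681t; reducing mod 1681 gives x = 1364 (and y = -1080).

1364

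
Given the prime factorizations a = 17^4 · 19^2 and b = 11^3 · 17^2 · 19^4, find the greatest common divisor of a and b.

min exponent per shared prime: 17^2 · 19^2 = 104329

104329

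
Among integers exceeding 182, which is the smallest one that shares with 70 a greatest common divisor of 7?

189

70 = 7·10. Any x with gcd(x, 70) = 7 is a multiple of 7, say 7s, with s coprime to 10.
Need s > 182/7, so s ≥ 27. First s ≥ 27 with gcd(s, 10) = 1 is s = 27. Thus x = 7·27 = 189.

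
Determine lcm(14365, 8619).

gcd first: 14365 = 1·8619 + 5746; 8619 = 1·5746 + 2873; 5746 = 2·2873 + 0 → gcd = 2873
lcm = 14365·8619/gcd = 123811935/2873 = 43095

43095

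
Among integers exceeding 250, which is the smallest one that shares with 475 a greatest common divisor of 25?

275

Multiples of 25 above 250: 25·11, 25·12, … . Need the cofactor coprime to 475/25 = 19.
Checking s = 11, 12, … the first with gcd(s, 19) = 1 is s = 11, giving 275.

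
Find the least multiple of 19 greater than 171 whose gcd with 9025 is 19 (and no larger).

209

gcd(x, 9025) = 19 forces 19 | x; write x = 19s. Then gcd(19s, 19·475) = 19·gcd(s, 475), so need gcd(s, 475) = 1.
19s > 171 gives s ≥ 10. The least s ≥ 10 coprime to 475 is 11, so x = 19·11 = 209.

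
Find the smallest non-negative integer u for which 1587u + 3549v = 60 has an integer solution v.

Euclid: 3549 = 2·1587 + 375; 1587 = 4·375 + 87; 375 = 4·87 + 27; 87 = 3·27 + 6; 27 = 4·6 + 3; 6 = 2·3 + 0 → gcd = 3; 60 = 3·20.
Back-substitution yields 1587·(-530) + 3549·(237) = 3, so one solution is u = -530·20 = -10600, v = 237·20 = 4740.
Solutions in u differ by 3549/3 = 1183; the one in [0, 1183) is -10600 mod 1183 = 47.

47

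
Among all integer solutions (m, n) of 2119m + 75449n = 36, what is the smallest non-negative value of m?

Euclid: 75449 = 35·2119 + 1284; 2119 = 1·1284 + 835; 1284 = 1·835 + 449; 835 = 1·449 + 386; 449 = 1·386 + 63; 386 = 6·63 + 8; 63 = 7·8 + 7; 8 = 1·7 + 1; 7 = 7·1 + 0 → gcd = 1; 36 = 1·36.
Back-substitution yields 2119·(9578) + 75449·(-269) = 1, so one solution is m = 9578·36 = 344808, n = -269·36 = -9684.
Solutions in m differ by 75449/1 = 75449; the one in [0, 75449) is 344808 mod 75449 = 43012.

43012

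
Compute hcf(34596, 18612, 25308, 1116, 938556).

36

gcd(34596, 18612): 34596 = 1·18612 + 15984; 18612 = 1·15984 + 2628; 15984 = 6·2628 + 216; 2628 = 12·216 + 36; 216 = 6·36 + 0 → 36
gcd(36, 25308): 25308 = 703·36 + 0 → 36
gcd(36, 1116): 1116 = 31·36 + 0 → 36
gcd(36, 938556): 938556 = 26071·36 + 0 → 36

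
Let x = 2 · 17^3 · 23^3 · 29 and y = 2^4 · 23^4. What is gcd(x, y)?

min exponent per shared prime: 2 · 23^3 = 24334

24334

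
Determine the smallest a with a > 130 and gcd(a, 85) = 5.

135

Multiples of 5 above 130: 5·27, 5·28, … . Need the cofactor coprime to 85/5 = 17.
Checking s = 27, 28, … the first with gcd(s, 17) = 1 is s = 27, giving 135.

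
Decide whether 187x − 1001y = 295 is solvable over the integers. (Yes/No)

No

By Bézout, 187x − 1001y = 295 has integer solutions iff gcd(187, 1001) | 295.
Euclid: 1001 = 5·187 + 66; 187 = 2·66 + 55; 66 = 1·55 + 11; 55 = 5·11 + 0. gcd = 11; 295 mod 11 = 9. No.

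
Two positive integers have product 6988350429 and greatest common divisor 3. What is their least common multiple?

2329450143

Since gcd(m,n)·lcm(m,n) = mn, lcm = 6988350429/3 = 2329450143.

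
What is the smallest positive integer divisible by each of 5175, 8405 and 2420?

4210400700

5175 = 3² · 5² · 23; 8405 = 5 · 41²; 2420 = 2² · 5 · 11²
lcm takes max exponent of each prime: 2² · 3² · 5² · 11² · 23 · 41² = 4210400700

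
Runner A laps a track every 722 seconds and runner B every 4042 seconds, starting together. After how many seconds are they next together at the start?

gcd first: 4042 = 5·722 + 432; 722 = 1·432 + 290; 432 = 1·290 + 142; 290 = 2·142 + 6; 142 = 23·6 + 4; 6 = 1·4 + 2; 4 = 2·2 + 0 → gcd = 2
lcm = 722·4042/gcd = 2918324/2 = 1459162

1459162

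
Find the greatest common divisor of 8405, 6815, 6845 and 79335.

5

8405 = 5 · 41²; 6815 = 5 · 29 · 47; 6845 = 5 · 37²; 79335 = 3² · 5 · 41 · 43
gcd takes min exponent of each prime: 5 = 5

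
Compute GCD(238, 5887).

7

238 = 2 · 7 · 17
5887 = 7 · 29²
Common: 7 = 7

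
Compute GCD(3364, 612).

Euclid: 3364 = 5·612 + 304; 612 = 2·304 + 4; 304 = 76·4 + 0. Last nonzero remainder: 4.

4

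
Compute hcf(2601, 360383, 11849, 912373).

289

2601 = 3² · 17²; 360383 = 17² · 29 · 43; 11849 = 17² · 41; 912373 = 7 · 11 · 17² · 41
gcd takes min exponent of each prime: 17² = 289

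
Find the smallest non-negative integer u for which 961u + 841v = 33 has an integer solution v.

gcd(961, 841) = 1 (Euclid: 961 = 1·841 + 120; 841 = 7·120 + 1; 120 = 120·1 + 0), and 1 | 33.
Extended Euclid: 961·(-7) + 841·(8) = 1. Scale by 33: u₀ = -231.
General solution u = u₀ + 841t; reducing mod 841 gives u = 610 (and v = -697).

610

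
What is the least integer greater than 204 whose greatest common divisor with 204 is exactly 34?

238

204 = 34·6. Any m with gcd(m, 204) = 34 is a multiple of 34, say 34s, with s coprime to 6.
Need s > 204/34, so s ≥ 7. First s ≥ 7 with gcd(s, 6) = 1 is s = 7. Thus m = 34·7 = 238.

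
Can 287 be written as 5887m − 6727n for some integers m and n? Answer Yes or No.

By Bézout, 5887m − 6727n = 287 has integer solutions iff gcd(5887, 6727) | 287.
Euclid: 6727 = 1·5887 + 840; 5887 = 7·840 + 7; 840 = 120·7 + 0. gcd = 7; 287 mod 7 = 0. Yes.

Yes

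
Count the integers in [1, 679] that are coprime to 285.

344

Prime factors of 285: 3, 5, 19. Count integers ≤ 679 divisible by none of them.
By inclusion–exclusion: 679 − ⌊679/3⌋ − ⌊679/5⌋ − ⌊679/19⌋ + ⌊679/15⌋ + ⌊679/57⌋ + ⌊679/95⌋ − ⌊679/285⌋ = 344.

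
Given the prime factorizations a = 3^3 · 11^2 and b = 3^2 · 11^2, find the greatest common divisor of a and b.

1089

min exponent per shared prime: 3^2 · 11^2 = 1089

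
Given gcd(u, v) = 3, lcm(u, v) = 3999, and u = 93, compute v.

Using uv = gcd(u,v)·lcm(u,v) = 3·3999 = 11997, we get v = 11997/93 = 129.

129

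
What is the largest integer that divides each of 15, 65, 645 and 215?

5

15 = 3 · 5; 65 = 5 · 13; 645 = 3 · 5 · 43; 215 = 5 · 43
gcd takes min exponent of each prime: 5 = 5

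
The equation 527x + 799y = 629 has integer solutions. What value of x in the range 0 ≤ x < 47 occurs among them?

30

gcd(527, 799) = 17 (Euclid: 799 = 1·527 + 272; 527 = 1·272 + 255; 272 = 1·255 + 17; 255 = 15·17 + 0), and 17 | 629.
Extended Euclid: 527·(-3) + 799·(2) = 17. Scale by 37: x₀ = -111.
General solution x = x₀ + 47t; reducing mod 47 gives x = 30 (and y = -19).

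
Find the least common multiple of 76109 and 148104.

76109 = 11² · 17 · 37; 148104 = 2³ · 3² · 11² · 17
max exponents: 2³ · 3² · 11² · 17 · 37 = 5479848

5479848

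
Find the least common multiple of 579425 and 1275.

29550675

gcd first: 579425 = 454·1275 + 575; 1275 = 2·575 + 125; 575 = 4·125 + 75; 125 = 1·75 + 50; 75 = 1·50 + 25; 50 = 2·25 + 0 → gcd = 25
lcm = 579425·1275/gcd = 738766875/25 = 29550675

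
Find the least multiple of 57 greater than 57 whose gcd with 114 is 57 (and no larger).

171

Multiples of 57 above 57: 57·2, 57·3, … . Need the cofactor coprime to 114/57 = 2.
Checking s = 2, 3, … the first with gcd(s, 2) = 1 is s = 3, giving 171.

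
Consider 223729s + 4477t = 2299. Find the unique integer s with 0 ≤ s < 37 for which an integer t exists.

Reduce mod 4477: 223729s ≡ 2299 (mod 4477). With g = gcd(223729, 4477) = 121 dividing 2299, divide through: 1849s ≡ 19 (mod 37).
Since gcd(1849, 37) = 1, s ≡ 19·(1849)⁻¹ ≡ 18 (mod 37). Smallest non-negative: 18.

18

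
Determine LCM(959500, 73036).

959500 = 2² · 5³ · 19 · 101; 73036 = 2² · 19 · 31²
max exponents: 2² · 5³ · 19 · 31² · 101 = 922079500

922079500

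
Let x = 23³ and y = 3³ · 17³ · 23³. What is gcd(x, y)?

min exponent per shared prime: 23³ = 12167

12167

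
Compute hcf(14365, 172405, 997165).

gcd(14365, 172405): 172405 = 12·14365 + 25; 14365 = 574·25 + 15; 25 = 1·15 + 10; 15 = 1·10 + 5; 10 = 2·5 + 0 → 5
gcd(5, 997165): 997165 = 199433·5 + 0 → 5

5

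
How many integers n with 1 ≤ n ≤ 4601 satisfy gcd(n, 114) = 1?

114 = 2·3·19. Inclusion–exclusion on these primes:
4601 − ⌊4601/2⌋ − ⌊4601/3⌋ − ⌊4601/19⌋ + ⌊4601/6⌋ + ⌊4601/38⌋ + ⌊4601/57⌋ − ⌊4601/114⌋ = 1453

1453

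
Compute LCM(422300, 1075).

18158900

422300 = 2² · 5² · 41 · 103; 1075 = 5² · 43
max exponents: 2² · 5² · 41 · 43 · 103 = 18158900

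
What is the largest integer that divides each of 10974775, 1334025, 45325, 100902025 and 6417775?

10974775 = 5² · 7² · 17² · 31; 1334025 = 3² · 5² · 7² · 11²; 45325 = 5² · 7² · 37; 100902025 = 5² · 7⁴ · 41²; 6417775 = 5² · 7² · 13² · 31
gcd takes min exponent of each prime: 5² · 7² = 1225

1225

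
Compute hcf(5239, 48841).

169

5239 = 13² · 31
48841 = 13² · 17²
Common: 13² = 169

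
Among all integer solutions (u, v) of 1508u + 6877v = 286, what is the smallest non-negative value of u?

137

gcd(1508, 6877) = 13 (Euclid: 6877 = 4·1508 + 845; 1508 = 1·845 + 663; 845 = 1·663 + 182; 663 = 3·182 + 117; 182 = 1·117 + 65; 117 = 1·65 + 52; 65 = 1·52 + 13; 52 = 4·13 + 0), and 13 | 286.
Extended Euclid: 1508·(-114) + 6877·(25) = 13. Scale by 22: u₀ = -2508.
General solution u = u₀ + 529t; reducing mod 529 gives u = 137 (and v = -30).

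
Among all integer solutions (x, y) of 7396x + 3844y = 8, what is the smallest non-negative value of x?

803

Euclid: 7396 = 1·3844 + 3552; 3844 = 1·3552 + 292; 3552 = 12·292 + 48; 292 = 6·48 + 4; 48 = 12·4 + 0 → gcd = 4; 8 = 4·2.
Back-substitution yields 7396·(-79) + 3844·(152) = 4, so one solution is x = -79·2 = -158, y = 152·2 = 304.
Solutions in x differ by 3844/4 = 961; the one in [0, 961) is -158 mod 961 = 803.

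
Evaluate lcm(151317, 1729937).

15398169237

gcd first: 1729937 = 11·151317 + 65450; 151317 = 2·65450 + 20417; 65450 = 3·20417 + 4199; 20417 = 4·4199 + 3621; 4199 = 1·3621 + 578; 3621 = 6·578 + 153; 578 = 3·153 + 119; 153 = 1·119 + 34; 119 = 3·34 + 17; 34 = 2·17 + 0 → gcd = 17
lcm = 151317·1729937/gcd = 261768877029/17 = 15398169237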